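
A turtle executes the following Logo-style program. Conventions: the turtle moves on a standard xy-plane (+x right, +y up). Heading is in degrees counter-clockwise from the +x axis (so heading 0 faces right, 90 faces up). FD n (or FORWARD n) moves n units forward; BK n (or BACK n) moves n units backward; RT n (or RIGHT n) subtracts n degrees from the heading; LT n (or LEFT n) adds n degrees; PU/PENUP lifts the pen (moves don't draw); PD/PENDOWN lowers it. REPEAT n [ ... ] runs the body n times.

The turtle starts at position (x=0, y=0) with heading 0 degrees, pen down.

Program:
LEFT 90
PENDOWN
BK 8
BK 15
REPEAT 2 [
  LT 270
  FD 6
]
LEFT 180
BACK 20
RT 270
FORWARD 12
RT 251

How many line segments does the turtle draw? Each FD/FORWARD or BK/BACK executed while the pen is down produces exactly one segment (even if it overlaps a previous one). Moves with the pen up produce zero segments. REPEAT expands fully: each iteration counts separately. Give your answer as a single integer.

Answer: 6

Derivation:
Executing turtle program step by step:
Start: pos=(0,0), heading=0, pen down
LT 90: heading 0 -> 90
PD: pen down
BK 8: (0,0) -> (0,-8) [heading=90, draw]
BK 15: (0,-8) -> (0,-23) [heading=90, draw]
REPEAT 2 [
  -- iteration 1/2 --
  LT 270: heading 90 -> 0
  FD 6: (0,-23) -> (6,-23) [heading=0, draw]
  -- iteration 2/2 --
  LT 270: heading 0 -> 270
  FD 6: (6,-23) -> (6,-29) [heading=270, draw]
]
LT 180: heading 270 -> 90
BK 20: (6,-29) -> (6,-49) [heading=90, draw]
RT 270: heading 90 -> 180
FD 12: (6,-49) -> (-6,-49) [heading=180, draw]
RT 251: heading 180 -> 289
Final: pos=(-6,-49), heading=289, 6 segment(s) drawn
Segments drawn: 6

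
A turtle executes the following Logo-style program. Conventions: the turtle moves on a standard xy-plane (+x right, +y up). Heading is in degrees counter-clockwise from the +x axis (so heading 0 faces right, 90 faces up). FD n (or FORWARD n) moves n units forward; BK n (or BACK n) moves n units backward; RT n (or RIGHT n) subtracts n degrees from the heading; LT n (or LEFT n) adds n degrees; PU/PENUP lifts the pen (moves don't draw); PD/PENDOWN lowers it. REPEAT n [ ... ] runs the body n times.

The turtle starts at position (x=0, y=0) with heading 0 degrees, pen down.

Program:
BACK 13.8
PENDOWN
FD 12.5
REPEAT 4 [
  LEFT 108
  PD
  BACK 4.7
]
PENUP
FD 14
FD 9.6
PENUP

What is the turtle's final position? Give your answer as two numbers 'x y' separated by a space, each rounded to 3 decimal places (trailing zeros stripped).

Executing turtle program step by step:
Start: pos=(0,0), heading=0, pen down
BK 13.8: (0,0) -> (-13.8,0) [heading=0, draw]
PD: pen down
FD 12.5: (-13.8,0) -> (-1.3,0) [heading=0, draw]
REPEAT 4 [
  -- iteration 1/4 --
  LT 108: heading 0 -> 108
  PD: pen down
  BK 4.7: (-1.3,0) -> (0.152,-4.47) [heading=108, draw]
  -- iteration 2/4 --
  LT 108: heading 108 -> 216
  PD: pen down
  BK 4.7: (0.152,-4.47) -> (3.955,-1.707) [heading=216, draw]
  -- iteration 3/4 --
  LT 108: heading 216 -> 324
  PD: pen down
  BK 4.7: (3.955,-1.707) -> (0.152,1.055) [heading=324, draw]
  -- iteration 4/4 --
  LT 108: heading 324 -> 72
  PD: pen down
  BK 4.7: (0.152,1.055) -> (-1.3,-3.415) [heading=72, draw]
]
PU: pen up
FD 14: (-1.3,-3.415) -> (3.026,9.9) [heading=72, move]
FD 9.6: (3.026,9.9) -> (5.993,19.03) [heading=72, move]
PU: pen up
Final: pos=(5.993,19.03), heading=72, 6 segment(s) drawn

Answer: 5.993 19.03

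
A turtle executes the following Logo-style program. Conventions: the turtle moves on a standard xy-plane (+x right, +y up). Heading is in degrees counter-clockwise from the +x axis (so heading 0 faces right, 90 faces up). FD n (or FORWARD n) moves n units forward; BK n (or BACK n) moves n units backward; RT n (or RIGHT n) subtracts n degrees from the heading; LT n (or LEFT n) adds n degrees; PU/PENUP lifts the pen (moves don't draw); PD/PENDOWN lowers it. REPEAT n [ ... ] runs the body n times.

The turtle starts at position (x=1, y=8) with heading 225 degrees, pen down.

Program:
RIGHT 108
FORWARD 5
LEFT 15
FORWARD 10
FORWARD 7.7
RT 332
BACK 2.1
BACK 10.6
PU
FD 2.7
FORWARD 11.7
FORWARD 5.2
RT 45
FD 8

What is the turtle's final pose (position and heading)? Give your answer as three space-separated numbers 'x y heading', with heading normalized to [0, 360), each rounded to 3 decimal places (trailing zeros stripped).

Executing turtle program step by step:
Start: pos=(1,8), heading=225, pen down
RT 108: heading 225 -> 117
FD 5: (1,8) -> (-1.27,12.455) [heading=117, draw]
LT 15: heading 117 -> 132
FD 10: (-1.27,12.455) -> (-7.961,19.886) [heading=132, draw]
FD 7.7: (-7.961,19.886) -> (-13.114,25.609) [heading=132, draw]
RT 332: heading 132 -> 160
BK 2.1: (-13.114,25.609) -> (-11.14,24.89) [heading=160, draw]
BK 10.6: (-11.14,24.89) -> (-1.179,21.265) [heading=160, draw]
PU: pen up
FD 2.7: (-1.179,21.265) -> (-3.717,22.188) [heading=160, move]
FD 11.7: (-3.717,22.188) -> (-14.711,26.19) [heading=160, move]
FD 5.2: (-14.711,26.19) -> (-19.597,27.969) [heading=160, move]
RT 45: heading 160 -> 115
FD 8: (-19.597,27.969) -> (-22.978,35.219) [heading=115, move]
Final: pos=(-22.978,35.219), heading=115, 5 segment(s) drawn

Answer: -22.978 35.219 115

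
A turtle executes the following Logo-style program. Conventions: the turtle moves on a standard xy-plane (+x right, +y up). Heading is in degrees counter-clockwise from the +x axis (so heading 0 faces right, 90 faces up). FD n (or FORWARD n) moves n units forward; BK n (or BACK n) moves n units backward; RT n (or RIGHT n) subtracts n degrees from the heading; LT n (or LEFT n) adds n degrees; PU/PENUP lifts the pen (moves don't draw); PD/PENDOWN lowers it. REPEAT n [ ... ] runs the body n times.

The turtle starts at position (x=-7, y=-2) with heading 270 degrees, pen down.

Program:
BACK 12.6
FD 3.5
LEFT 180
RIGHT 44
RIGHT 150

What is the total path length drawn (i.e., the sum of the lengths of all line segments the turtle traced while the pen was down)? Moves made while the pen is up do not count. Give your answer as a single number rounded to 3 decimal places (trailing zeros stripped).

Executing turtle program step by step:
Start: pos=(-7,-2), heading=270, pen down
BK 12.6: (-7,-2) -> (-7,10.6) [heading=270, draw]
FD 3.5: (-7,10.6) -> (-7,7.1) [heading=270, draw]
LT 180: heading 270 -> 90
RT 44: heading 90 -> 46
RT 150: heading 46 -> 256
Final: pos=(-7,7.1), heading=256, 2 segment(s) drawn

Segment lengths:
  seg 1: (-7,-2) -> (-7,10.6), length = 12.6
  seg 2: (-7,10.6) -> (-7,7.1), length = 3.5
Total = 16.1

Answer: 16.1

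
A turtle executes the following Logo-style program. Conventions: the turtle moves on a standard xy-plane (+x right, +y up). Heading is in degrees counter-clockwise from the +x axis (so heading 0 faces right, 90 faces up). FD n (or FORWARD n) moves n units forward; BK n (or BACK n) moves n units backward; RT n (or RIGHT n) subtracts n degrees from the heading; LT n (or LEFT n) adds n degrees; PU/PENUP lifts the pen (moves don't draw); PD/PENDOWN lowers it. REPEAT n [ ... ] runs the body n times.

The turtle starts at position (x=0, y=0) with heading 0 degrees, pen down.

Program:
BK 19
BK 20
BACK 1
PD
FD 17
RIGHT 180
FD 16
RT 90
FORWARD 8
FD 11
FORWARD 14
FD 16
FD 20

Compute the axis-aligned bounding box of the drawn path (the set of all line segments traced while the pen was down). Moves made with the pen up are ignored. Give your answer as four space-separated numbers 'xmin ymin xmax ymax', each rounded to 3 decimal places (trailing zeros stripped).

Answer: -40 0 0 69

Derivation:
Executing turtle program step by step:
Start: pos=(0,0), heading=0, pen down
BK 19: (0,0) -> (-19,0) [heading=0, draw]
BK 20: (-19,0) -> (-39,0) [heading=0, draw]
BK 1: (-39,0) -> (-40,0) [heading=0, draw]
PD: pen down
FD 17: (-40,0) -> (-23,0) [heading=0, draw]
RT 180: heading 0 -> 180
FD 16: (-23,0) -> (-39,0) [heading=180, draw]
RT 90: heading 180 -> 90
FD 8: (-39,0) -> (-39,8) [heading=90, draw]
FD 11: (-39,8) -> (-39,19) [heading=90, draw]
FD 14: (-39,19) -> (-39,33) [heading=90, draw]
FD 16: (-39,33) -> (-39,49) [heading=90, draw]
FD 20: (-39,49) -> (-39,69) [heading=90, draw]
Final: pos=(-39,69), heading=90, 10 segment(s) drawn

Segment endpoints: x in {-40, -39, -39, -23, -19, 0}, y in {0, 0, 8, 19, 33, 49, 69}
xmin=-40, ymin=0, xmax=0, ymax=69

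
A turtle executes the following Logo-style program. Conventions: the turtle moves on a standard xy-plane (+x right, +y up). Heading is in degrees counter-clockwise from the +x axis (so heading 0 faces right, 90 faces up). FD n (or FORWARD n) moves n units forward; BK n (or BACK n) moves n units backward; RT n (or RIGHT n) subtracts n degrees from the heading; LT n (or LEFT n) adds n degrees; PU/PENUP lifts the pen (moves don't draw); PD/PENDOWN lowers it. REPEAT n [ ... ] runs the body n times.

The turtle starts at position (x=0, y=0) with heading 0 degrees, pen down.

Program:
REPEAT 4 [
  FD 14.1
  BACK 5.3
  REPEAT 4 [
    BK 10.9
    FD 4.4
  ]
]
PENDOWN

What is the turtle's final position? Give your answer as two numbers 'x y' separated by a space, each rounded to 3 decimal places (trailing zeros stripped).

Executing turtle program step by step:
Start: pos=(0,0), heading=0, pen down
REPEAT 4 [
  -- iteration 1/4 --
  FD 14.1: (0,0) -> (14.1,0) [heading=0, draw]
  BK 5.3: (14.1,0) -> (8.8,0) [heading=0, draw]
  REPEAT 4 [
    -- iteration 1/4 --
    BK 10.9: (8.8,0) -> (-2.1,0) [heading=0, draw]
    FD 4.4: (-2.1,0) -> (2.3,0) [heading=0, draw]
    -- iteration 2/4 --
    BK 10.9: (2.3,0) -> (-8.6,0) [heading=0, draw]
    FD 4.4: (-8.6,0) -> (-4.2,0) [heading=0, draw]
    -- iteration 3/4 --
    BK 10.9: (-4.2,0) -> (-15.1,0) [heading=0, draw]
    FD 4.4: (-15.1,0) -> (-10.7,0) [heading=0, draw]
    -- iteration 4/4 --
    BK 10.9: (-10.7,0) -> (-21.6,0) [heading=0, draw]
    FD 4.4: (-21.6,0) -> (-17.2,0) [heading=0, draw]
  ]
  -- iteration 2/4 --
  FD 14.1: (-17.2,0) -> (-3.1,0) [heading=0, draw]
  BK 5.3: (-3.1,0) -> (-8.4,0) [heading=0, draw]
  REPEAT 4 [
    -- iteration 1/4 --
    BK 10.9: (-8.4,0) -> (-19.3,0) [heading=0, draw]
    FD 4.4: (-19.3,0) -> (-14.9,0) [heading=0, draw]
    -- iteration 2/4 --
    BK 10.9: (-14.9,0) -> (-25.8,0) [heading=0, draw]
    FD 4.4: (-25.8,0) -> (-21.4,0) [heading=0, draw]
    -- iteration 3/4 --
    BK 10.9: (-21.4,0) -> (-32.3,0) [heading=0, draw]
    FD 4.4: (-32.3,0) -> (-27.9,0) [heading=0, draw]
    -- iteration 4/4 --
    BK 10.9: (-27.9,0) -> (-38.8,0) [heading=0, draw]
    FD 4.4: (-38.8,0) -> (-34.4,0) [heading=0, draw]
  ]
  -- iteration 3/4 --
  FD 14.1: (-34.4,0) -> (-20.3,0) [heading=0, draw]
  BK 5.3: (-20.3,0) -> (-25.6,0) [heading=0, draw]
  REPEAT 4 [
    -- iteration 1/4 --
    BK 10.9: (-25.6,0) -> (-36.5,0) [heading=0, draw]
    FD 4.4: (-36.5,0) -> (-32.1,0) [heading=0, draw]
    -- iteration 2/4 --
    BK 10.9: (-32.1,0) -> (-43,0) [heading=0, draw]
    FD 4.4: (-43,0) -> (-38.6,0) [heading=0, draw]
    -- iteration 3/4 --
    BK 10.9: (-38.6,0) -> (-49.5,0) [heading=0, draw]
    FD 4.4: (-49.5,0) -> (-45.1,0) [heading=0, draw]
    -- iteration 4/4 --
    BK 10.9: (-45.1,0) -> (-56,0) [heading=0, draw]
    FD 4.4: (-56,0) -> (-51.6,0) [heading=0, draw]
  ]
  -- iteration 4/4 --
  FD 14.1: (-51.6,0) -> (-37.5,0) [heading=0, draw]
  BK 5.3: (-37.5,0) -> (-42.8,0) [heading=0, draw]
  REPEAT 4 [
    -- iteration 1/4 --
    BK 10.9: (-42.8,0) -> (-53.7,0) [heading=0, draw]
    FD 4.4: (-53.7,0) -> (-49.3,0) [heading=0, draw]
    -- iteration 2/4 --
    BK 10.9: (-49.3,0) -> (-60.2,0) [heading=0, draw]
    FD 4.4: (-60.2,0) -> (-55.8,0) [heading=0, draw]
    -- iteration 3/4 --
    BK 10.9: (-55.8,0) -> (-66.7,0) [heading=0, draw]
    FD 4.4: (-66.7,0) -> (-62.3,0) [heading=0, draw]
    -- iteration 4/4 --
    BK 10.9: (-62.3,0) -> (-73.2,0) [heading=0, draw]
    FD 4.4: (-73.2,0) -> (-68.8,0) [heading=0, draw]
  ]
]
PD: pen down
Final: pos=(-68.8,0), heading=0, 40 segment(s) drawn

Answer: -68.8 0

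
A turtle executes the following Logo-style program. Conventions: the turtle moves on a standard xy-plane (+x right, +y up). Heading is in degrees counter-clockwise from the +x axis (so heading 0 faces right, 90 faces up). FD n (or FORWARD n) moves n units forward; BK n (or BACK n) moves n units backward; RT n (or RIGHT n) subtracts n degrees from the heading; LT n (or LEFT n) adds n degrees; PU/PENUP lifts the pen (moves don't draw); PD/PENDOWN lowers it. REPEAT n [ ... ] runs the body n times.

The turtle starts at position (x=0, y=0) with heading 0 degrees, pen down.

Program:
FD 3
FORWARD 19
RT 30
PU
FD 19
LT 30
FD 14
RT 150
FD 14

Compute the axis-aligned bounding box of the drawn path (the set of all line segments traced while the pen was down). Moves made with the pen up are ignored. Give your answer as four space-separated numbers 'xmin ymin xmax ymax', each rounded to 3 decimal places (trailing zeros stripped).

Executing turtle program step by step:
Start: pos=(0,0), heading=0, pen down
FD 3: (0,0) -> (3,0) [heading=0, draw]
FD 19: (3,0) -> (22,0) [heading=0, draw]
RT 30: heading 0 -> 330
PU: pen up
FD 19: (22,0) -> (38.454,-9.5) [heading=330, move]
LT 30: heading 330 -> 0
FD 14: (38.454,-9.5) -> (52.454,-9.5) [heading=0, move]
RT 150: heading 0 -> 210
FD 14: (52.454,-9.5) -> (40.33,-16.5) [heading=210, move]
Final: pos=(40.33,-16.5), heading=210, 2 segment(s) drawn

Segment endpoints: x in {0, 3, 22}, y in {0}
xmin=0, ymin=0, xmax=22, ymax=0

Answer: 0 0 22 0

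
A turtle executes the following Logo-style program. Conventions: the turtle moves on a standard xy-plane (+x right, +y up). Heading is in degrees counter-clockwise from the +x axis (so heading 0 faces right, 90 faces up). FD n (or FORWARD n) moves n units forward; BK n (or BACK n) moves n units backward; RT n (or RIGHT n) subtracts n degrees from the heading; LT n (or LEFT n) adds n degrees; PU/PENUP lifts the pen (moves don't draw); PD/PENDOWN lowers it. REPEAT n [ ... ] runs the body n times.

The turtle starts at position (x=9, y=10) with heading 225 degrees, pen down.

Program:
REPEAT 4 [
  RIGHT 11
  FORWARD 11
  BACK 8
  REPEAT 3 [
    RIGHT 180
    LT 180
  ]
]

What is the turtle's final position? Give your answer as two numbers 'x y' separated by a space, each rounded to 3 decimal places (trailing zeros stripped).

Answer: -2.183 6.474

Derivation:
Executing turtle program step by step:
Start: pos=(9,10), heading=225, pen down
REPEAT 4 [
  -- iteration 1/4 --
  RT 11: heading 225 -> 214
  FD 11: (9,10) -> (-0.119,3.849) [heading=214, draw]
  BK 8: (-0.119,3.849) -> (6.513,8.322) [heading=214, draw]
  REPEAT 3 [
    -- iteration 1/3 --
    RT 180: heading 214 -> 34
    LT 180: heading 34 -> 214
    -- iteration 2/3 --
    RT 180: heading 214 -> 34
    LT 180: heading 34 -> 214
    -- iteration 3/3 --
    RT 180: heading 214 -> 34
    LT 180: heading 34 -> 214
  ]
  -- iteration 2/4 --
  RT 11: heading 214 -> 203
  FD 11: (6.513,8.322) -> (-3.613,4.024) [heading=203, draw]
  BK 8: (-3.613,4.024) -> (3.751,7.15) [heading=203, draw]
  REPEAT 3 [
    -- iteration 1/3 --
    RT 180: heading 203 -> 23
    LT 180: heading 23 -> 203
    -- iteration 2/3 --
    RT 180: heading 203 -> 23
    LT 180: heading 23 -> 203
    -- iteration 3/3 --
    RT 180: heading 203 -> 23
    LT 180: heading 23 -> 203
  ]
  -- iteration 3/4 --
  RT 11: heading 203 -> 192
  FD 11: (3.751,7.15) -> (-7.008,4.863) [heading=192, draw]
  BK 8: (-7.008,4.863) -> (0.817,6.526) [heading=192, draw]
  REPEAT 3 [
    -- iteration 1/3 --
    RT 180: heading 192 -> 12
    LT 180: heading 12 -> 192
    -- iteration 2/3 --
    RT 180: heading 192 -> 12
    LT 180: heading 12 -> 192
    -- iteration 3/3 --
    RT 180: heading 192 -> 12
    LT 180: heading 12 -> 192
  ]
  -- iteration 4/4 --
  RT 11: heading 192 -> 181
  FD 11: (0.817,6.526) -> (-10.181,6.335) [heading=181, draw]
  BK 8: (-10.181,6.335) -> (-2.183,6.474) [heading=181, draw]
  REPEAT 3 [
    -- iteration 1/3 --
    RT 180: heading 181 -> 1
    LT 180: heading 1 -> 181
    -- iteration 2/3 --
    RT 180: heading 181 -> 1
    LT 180: heading 1 -> 181
    -- iteration 3/3 --
    RT 180: heading 181 -> 1
    LT 180: heading 1 -> 181
  ]
]
Final: pos=(-2.183,6.474), heading=181, 8 segment(s) drawn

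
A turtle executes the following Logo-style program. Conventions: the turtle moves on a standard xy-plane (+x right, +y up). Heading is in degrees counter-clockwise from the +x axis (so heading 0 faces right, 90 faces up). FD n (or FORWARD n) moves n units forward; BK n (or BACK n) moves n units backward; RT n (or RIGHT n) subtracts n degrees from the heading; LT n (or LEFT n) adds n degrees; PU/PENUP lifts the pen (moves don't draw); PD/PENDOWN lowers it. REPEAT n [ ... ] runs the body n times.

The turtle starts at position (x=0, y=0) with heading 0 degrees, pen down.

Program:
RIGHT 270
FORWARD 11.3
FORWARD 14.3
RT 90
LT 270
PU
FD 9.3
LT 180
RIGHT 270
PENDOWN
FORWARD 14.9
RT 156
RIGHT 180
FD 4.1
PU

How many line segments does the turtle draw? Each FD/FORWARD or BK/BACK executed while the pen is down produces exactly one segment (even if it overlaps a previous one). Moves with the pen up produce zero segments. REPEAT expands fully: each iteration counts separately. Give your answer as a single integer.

Executing turtle program step by step:
Start: pos=(0,0), heading=0, pen down
RT 270: heading 0 -> 90
FD 11.3: (0,0) -> (0,11.3) [heading=90, draw]
FD 14.3: (0,11.3) -> (0,25.6) [heading=90, draw]
RT 90: heading 90 -> 0
LT 270: heading 0 -> 270
PU: pen up
FD 9.3: (0,25.6) -> (0,16.3) [heading=270, move]
LT 180: heading 270 -> 90
RT 270: heading 90 -> 180
PD: pen down
FD 14.9: (0,16.3) -> (-14.9,16.3) [heading=180, draw]
RT 156: heading 180 -> 24
RT 180: heading 24 -> 204
FD 4.1: (-14.9,16.3) -> (-18.646,14.632) [heading=204, draw]
PU: pen up
Final: pos=(-18.646,14.632), heading=204, 4 segment(s) drawn
Segments drawn: 4

Answer: 4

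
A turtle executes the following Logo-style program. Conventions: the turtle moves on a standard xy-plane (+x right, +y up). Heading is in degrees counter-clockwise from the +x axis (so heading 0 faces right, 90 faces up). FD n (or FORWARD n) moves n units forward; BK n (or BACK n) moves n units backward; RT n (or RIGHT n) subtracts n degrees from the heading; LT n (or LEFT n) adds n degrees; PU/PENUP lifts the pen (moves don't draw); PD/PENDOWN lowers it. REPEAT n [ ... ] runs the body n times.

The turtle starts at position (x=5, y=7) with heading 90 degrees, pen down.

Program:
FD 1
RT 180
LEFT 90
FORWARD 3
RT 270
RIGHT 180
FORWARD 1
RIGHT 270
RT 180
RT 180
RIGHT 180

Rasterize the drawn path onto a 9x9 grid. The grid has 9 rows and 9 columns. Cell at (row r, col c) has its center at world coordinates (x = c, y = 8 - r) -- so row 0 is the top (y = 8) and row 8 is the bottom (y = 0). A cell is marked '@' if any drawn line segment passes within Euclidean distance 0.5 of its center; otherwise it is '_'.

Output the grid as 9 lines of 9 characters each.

Answer: _____@@@@
_____@__@
_________
_________
_________
_________
_________
_________
_________

Derivation:
Segment 0: (5,7) -> (5,8)
Segment 1: (5,8) -> (8,8)
Segment 2: (8,8) -> (8,7)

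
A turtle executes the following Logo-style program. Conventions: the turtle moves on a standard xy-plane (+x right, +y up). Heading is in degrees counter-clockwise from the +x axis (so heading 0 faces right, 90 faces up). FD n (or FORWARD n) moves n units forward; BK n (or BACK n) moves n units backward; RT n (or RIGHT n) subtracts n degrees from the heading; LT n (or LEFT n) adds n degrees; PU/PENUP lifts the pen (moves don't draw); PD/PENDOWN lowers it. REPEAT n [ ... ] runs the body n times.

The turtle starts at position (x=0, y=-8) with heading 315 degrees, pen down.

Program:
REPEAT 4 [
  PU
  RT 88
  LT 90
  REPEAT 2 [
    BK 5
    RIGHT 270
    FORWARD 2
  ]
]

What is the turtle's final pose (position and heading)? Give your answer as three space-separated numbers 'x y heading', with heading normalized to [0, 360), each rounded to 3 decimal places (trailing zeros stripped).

Answer: 0.154 -7.491 323

Derivation:
Executing turtle program step by step:
Start: pos=(0,-8), heading=315, pen down
REPEAT 4 [
  -- iteration 1/4 --
  PU: pen up
  RT 88: heading 315 -> 227
  LT 90: heading 227 -> 317
  REPEAT 2 [
    -- iteration 1/2 --
    BK 5: (0,-8) -> (-3.657,-4.59) [heading=317, move]
    RT 270: heading 317 -> 47
    FD 2: (-3.657,-4.59) -> (-2.293,-3.127) [heading=47, move]
    -- iteration 2/2 --
    BK 5: (-2.293,-3.127) -> (-5.703,-6.784) [heading=47, move]
    RT 270: heading 47 -> 137
    FD 2: (-5.703,-6.784) -> (-7.165,-5.42) [heading=137, move]
  ]
  -- iteration 2/4 --
  PU: pen up
  RT 88: heading 137 -> 49
  LT 90: heading 49 -> 139
  REPEAT 2 [
    -- iteration 1/2 --
    BK 5: (-7.165,-5.42) -> (-3.392,-8.7) [heading=139, move]
    RT 270: heading 139 -> 229
    FD 2: (-3.392,-8.7) -> (-4.704,-10.21) [heading=229, move]
    -- iteration 2/2 --
    BK 5: (-4.704,-10.21) -> (-1.424,-6.436) [heading=229, move]
    RT 270: heading 229 -> 319
    FD 2: (-1.424,-6.436) -> (0.086,-7.748) [heading=319, move]
  ]
  -- iteration 3/4 --
  PU: pen up
  RT 88: heading 319 -> 231
  LT 90: heading 231 -> 321
  REPEAT 2 [
    -- iteration 1/2 --
    BK 5: (0.086,-7.748) -> (-3.8,-4.602) [heading=321, move]
    RT 270: heading 321 -> 51
    FD 2: (-3.8,-4.602) -> (-2.541,-3.047) [heading=51, move]
    -- iteration 2/2 --
    BK 5: (-2.541,-3.047) -> (-5.688,-6.933) [heading=51, move]
    RT 270: heading 51 -> 141
    FD 2: (-5.688,-6.933) -> (-7.242,-5.675) [heading=141, move]
  ]
  -- iteration 4/4 --
  PU: pen up
  RT 88: heading 141 -> 53
  LT 90: heading 53 -> 143
  REPEAT 2 [
    -- iteration 1/2 --
    BK 5: (-7.242,-5.675) -> (-3.249,-8.684) [heading=143, move]
    RT 270: heading 143 -> 233
    FD 2: (-3.249,-8.684) -> (-4.453,-10.281) [heading=233, move]
    -- iteration 2/2 --
    BK 5: (-4.453,-10.281) -> (-1.444,-6.288) [heading=233, move]
    RT 270: heading 233 -> 323
    FD 2: (-1.444,-6.288) -> (0.154,-7.491) [heading=323, move]
  ]
]
Final: pos=(0.154,-7.491), heading=323, 0 segment(s) drawn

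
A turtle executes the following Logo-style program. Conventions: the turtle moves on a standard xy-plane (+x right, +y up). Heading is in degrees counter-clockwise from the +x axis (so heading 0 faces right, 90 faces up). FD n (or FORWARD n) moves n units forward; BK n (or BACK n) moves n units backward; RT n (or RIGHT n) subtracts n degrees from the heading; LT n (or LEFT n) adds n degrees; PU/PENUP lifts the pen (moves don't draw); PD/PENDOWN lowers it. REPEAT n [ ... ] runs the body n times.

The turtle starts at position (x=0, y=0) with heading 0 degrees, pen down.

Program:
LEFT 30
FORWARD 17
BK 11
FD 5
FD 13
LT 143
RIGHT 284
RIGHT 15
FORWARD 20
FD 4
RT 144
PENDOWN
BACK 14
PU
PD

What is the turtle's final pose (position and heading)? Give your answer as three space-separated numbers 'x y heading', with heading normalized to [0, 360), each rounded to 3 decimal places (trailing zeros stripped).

Executing turtle program step by step:
Start: pos=(0,0), heading=0, pen down
LT 30: heading 0 -> 30
FD 17: (0,0) -> (14.722,8.5) [heading=30, draw]
BK 11: (14.722,8.5) -> (5.196,3) [heading=30, draw]
FD 5: (5.196,3) -> (9.526,5.5) [heading=30, draw]
FD 13: (9.526,5.5) -> (20.785,12) [heading=30, draw]
LT 143: heading 30 -> 173
RT 284: heading 173 -> 249
RT 15: heading 249 -> 234
FD 20: (20.785,12) -> (9.029,-4.18) [heading=234, draw]
FD 4: (9.029,-4.18) -> (6.678,-7.416) [heading=234, draw]
RT 144: heading 234 -> 90
PD: pen down
BK 14: (6.678,-7.416) -> (6.678,-21.416) [heading=90, draw]
PU: pen up
PD: pen down
Final: pos=(6.678,-21.416), heading=90, 7 segment(s) drawn

Answer: 6.678 -21.416 90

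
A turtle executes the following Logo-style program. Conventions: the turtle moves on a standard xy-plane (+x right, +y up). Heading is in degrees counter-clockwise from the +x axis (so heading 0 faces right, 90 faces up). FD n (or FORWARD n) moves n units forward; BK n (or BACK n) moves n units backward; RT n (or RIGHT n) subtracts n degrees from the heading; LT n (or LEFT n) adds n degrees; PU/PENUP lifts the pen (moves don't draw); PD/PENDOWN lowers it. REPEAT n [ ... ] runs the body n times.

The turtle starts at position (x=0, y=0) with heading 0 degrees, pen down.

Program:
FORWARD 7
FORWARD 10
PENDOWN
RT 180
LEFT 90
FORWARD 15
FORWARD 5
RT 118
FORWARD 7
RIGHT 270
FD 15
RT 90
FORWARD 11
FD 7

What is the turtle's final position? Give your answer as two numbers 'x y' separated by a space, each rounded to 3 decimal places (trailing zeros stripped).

Executing turtle program step by step:
Start: pos=(0,0), heading=0, pen down
FD 7: (0,0) -> (7,0) [heading=0, draw]
FD 10: (7,0) -> (17,0) [heading=0, draw]
PD: pen down
RT 180: heading 0 -> 180
LT 90: heading 180 -> 270
FD 15: (17,0) -> (17,-15) [heading=270, draw]
FD 5: (17,-15) -> (17,-20) [heading=270, draw]
RT 118: heading 270 -> 152
FD 7: (17,-20) -> (10.819,-16.714) [heading=152, draw]
RT 270: heading 152 -> 242
FD 15: (10.819,-16.714) -> (3.777,-29.958) [heading=242, draw]
RT 90: heading 242 -> 152
FD 11: (3.777,-29.958) -> (-5.935,-24.794) [heading=152, draw]
FD 7: (-5.935,-24.794) -> (-12.116,-21.507) [heading=152, draw]
Final: pos=(-12.116,-21.507), heading=152, 8 segment(s) drawn

Answer: -12.116 -21.507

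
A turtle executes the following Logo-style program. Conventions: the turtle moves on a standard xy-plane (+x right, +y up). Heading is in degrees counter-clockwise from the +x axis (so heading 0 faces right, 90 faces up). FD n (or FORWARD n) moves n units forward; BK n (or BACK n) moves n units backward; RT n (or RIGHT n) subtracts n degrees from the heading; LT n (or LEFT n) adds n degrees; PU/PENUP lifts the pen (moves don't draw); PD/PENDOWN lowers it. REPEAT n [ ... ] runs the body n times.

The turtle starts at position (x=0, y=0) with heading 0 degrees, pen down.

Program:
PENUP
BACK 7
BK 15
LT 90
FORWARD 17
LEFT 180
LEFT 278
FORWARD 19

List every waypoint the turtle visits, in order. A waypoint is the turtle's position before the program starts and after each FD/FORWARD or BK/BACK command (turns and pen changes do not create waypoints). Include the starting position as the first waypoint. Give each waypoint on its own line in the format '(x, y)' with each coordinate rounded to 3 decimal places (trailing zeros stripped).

Executing turtle program step by step:
Start: pos=(0,0), heading=0, pen down
PU: pen up
BK 7: (0,0) -> (-7,0) [heading=0, move]
BK 15: (-7,0) -> (-22,0) [heading=0, move]
LT 90: heading 0 -> 90
FD 17: (-22,0) -> (-22,17) [heading=90, move]
LT 180: heading 90 -> 270
LT 278: heading 270 -> 188
FD 19: (-22,17) -> (-40.815,14.356) [heading=188, move]
Final: pos=(-40.815,14.356), heading=188, 0 segment(s) drawn
Waypoints (5 total):
(0, 0)
(-7, 0)
(-22, 0)
(-22, 17)
(-40.815, 14.356)

Answer: (0, 0)
(-7, 0)
(-22, 0)
(-22, 17)
(-40.815, 14.356)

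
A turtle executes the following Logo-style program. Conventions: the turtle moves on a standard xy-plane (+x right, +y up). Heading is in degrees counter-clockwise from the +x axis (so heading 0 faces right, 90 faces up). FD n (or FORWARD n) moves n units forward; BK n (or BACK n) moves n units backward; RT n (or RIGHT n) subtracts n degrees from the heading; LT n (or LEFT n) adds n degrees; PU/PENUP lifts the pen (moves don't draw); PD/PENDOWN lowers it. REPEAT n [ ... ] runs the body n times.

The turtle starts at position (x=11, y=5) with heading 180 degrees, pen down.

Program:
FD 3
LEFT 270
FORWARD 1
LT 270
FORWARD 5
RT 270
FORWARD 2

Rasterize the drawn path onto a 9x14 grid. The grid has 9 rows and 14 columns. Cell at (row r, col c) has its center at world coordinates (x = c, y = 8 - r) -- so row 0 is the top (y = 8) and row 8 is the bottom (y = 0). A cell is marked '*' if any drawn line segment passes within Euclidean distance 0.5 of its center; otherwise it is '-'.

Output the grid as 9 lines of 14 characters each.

Answer: -------------*
-------------*
--------******
--------****--
--------------
--------------
--------------
--------------
--------------

Derivation:
Segment 0: (11,5) -> (8,5)
Segment 1: (8,5) -> (8,6)
Segment 2: (8,6) -> (13,6)
Segment 3: (13,6) -> (13,8)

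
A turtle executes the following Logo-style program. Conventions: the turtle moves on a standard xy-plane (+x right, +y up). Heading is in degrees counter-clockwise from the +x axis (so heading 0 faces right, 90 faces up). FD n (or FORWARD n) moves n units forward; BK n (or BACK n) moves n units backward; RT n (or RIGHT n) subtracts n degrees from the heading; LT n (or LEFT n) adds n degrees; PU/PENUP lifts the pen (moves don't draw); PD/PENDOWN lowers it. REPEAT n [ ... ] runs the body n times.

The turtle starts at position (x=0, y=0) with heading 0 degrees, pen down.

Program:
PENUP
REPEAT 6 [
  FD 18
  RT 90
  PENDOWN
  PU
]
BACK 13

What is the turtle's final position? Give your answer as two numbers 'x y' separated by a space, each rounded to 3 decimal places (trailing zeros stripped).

Answer: 31 -18

Derivation:
Executing turtle program step by step:
Start: pos=(0,0), heading=0, pen down
PU: pen up
REPEAT 6 [
  -- iteration 1/6 --
  FD 18: (0,0) -> (18,0) [heading=0, move]
  RT 90: heading 0 -> 270
  PD: pen down
  PU: pen up
  -- iteration 2/6 --
  FD 18: (18,0) -> (18,-18) [heading=270, move]
  RT 90: heading 270 -> 180
  PD: pen down
  PU: pen up
  -- iteration 3/6 --
  FD 18: (18,-18) -> (0,-18) [heading=180, move]
  RT 90: heading 180 -> 90
  PD: pen down
  PU: pen up
  -- iteration 4/6 --
  FD 18: (0,-18) -> (0,0) [heading=90, move]
  RT 90: heading 90 -> 0
  PD: pen down
  PU: pen up
  -- iteration 5/6 --
  FD 18: (0,0) -> (18,0) [heading=0, move]
  RT 90: heading 0 -> 270
  PD: pen down
  PU: pen up
  -- iteration 6/6 --
  FD 18: (18,0) -> (18,-18) [heading=270, move]
  RT 90: heading 270 -> 180
  PD: pen down
  PU: pen up
]
BK 13: (18,-18) -> (31,-18) [heading=180, move]
Final: pos=(31,-18), heading=180, 0 segment(s) drawn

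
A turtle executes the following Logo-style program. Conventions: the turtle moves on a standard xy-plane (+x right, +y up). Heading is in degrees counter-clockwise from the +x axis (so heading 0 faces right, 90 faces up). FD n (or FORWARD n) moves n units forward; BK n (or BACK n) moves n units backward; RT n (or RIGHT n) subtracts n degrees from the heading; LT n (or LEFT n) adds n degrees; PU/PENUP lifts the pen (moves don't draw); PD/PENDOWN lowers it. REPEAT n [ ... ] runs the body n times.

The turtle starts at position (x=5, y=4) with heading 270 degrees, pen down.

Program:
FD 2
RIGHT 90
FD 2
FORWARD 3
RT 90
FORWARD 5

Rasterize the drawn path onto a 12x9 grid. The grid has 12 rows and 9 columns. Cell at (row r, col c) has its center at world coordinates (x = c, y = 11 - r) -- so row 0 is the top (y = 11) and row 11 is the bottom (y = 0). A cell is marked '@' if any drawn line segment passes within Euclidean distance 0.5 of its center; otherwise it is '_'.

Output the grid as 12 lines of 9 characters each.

Answer: _________
_________
_________
_________
@________
@________
@________
@____@___
@____@___
@@@@@@___
_________
_________

Derivation:
Segment 0: (5,4) -> (5,2)
Segment 1: (5,2) -> (3,2)
Segment 2: (3,2) -> (0,2)
Segment 3: (0,2) -> (0,7)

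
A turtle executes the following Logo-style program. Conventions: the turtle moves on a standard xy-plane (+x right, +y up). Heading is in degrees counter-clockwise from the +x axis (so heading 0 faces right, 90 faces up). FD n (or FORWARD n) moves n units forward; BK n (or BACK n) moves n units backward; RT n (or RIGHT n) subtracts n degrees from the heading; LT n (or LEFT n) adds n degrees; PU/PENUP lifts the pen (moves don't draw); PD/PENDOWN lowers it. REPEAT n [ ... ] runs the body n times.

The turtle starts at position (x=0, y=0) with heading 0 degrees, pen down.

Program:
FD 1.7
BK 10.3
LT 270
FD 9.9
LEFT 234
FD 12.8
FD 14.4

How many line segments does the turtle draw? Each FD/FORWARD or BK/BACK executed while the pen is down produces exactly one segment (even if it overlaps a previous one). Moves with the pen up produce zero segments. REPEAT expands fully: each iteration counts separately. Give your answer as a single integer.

Executing turtle program step by step:
Start: pos=(0,0), heading=0, pen down
FD 1.7: (0,0) -> (1.7,0) [heading=0, draw]
BK 10.3: (1.7,0) -> (-8.6,0) [heading=0, draw]
LT 270: heading 0 -> 270
FD 9.9: (-8.6,0) -> (-8.6,-9.9) [heading=270, draw]
LT 234: heading 270 -> 144
FD 12.8: (-8.6,-9.9) -> (-18.955,-2.376) [heading=144, draw]
FD 14.4: (-18.955,-2.376) -> (-30.605,6.088) [heading=144, draw]
Final: pos=(-30.605,6.088), heading=144, 5 segment(s) drawn
Segments drawn: 5

Answer: 5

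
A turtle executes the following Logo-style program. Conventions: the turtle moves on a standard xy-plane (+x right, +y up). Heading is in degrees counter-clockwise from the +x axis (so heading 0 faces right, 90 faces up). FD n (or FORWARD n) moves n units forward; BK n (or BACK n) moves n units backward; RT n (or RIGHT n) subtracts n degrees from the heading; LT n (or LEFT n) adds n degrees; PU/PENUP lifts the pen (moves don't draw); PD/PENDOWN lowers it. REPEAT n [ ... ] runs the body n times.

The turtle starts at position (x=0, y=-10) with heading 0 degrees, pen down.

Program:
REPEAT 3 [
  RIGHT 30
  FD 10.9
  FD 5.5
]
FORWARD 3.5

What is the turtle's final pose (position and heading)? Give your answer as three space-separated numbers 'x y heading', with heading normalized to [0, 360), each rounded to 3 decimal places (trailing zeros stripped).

Executing turtle program step by step:
Start: pos=(0,-10), heading=0, pen down
REPEAT 3 [
  -- iteration 1/3 --
  RT 30: heading 0 -> 330
  FD 10.9: (0,-10) -> (9.44,-15.45) [heading=330, draw]
  FD 5.5: (9.44,-15.45) -> (14.203,-18.2) [heading=330, draw]
  -- iteration 2/3 --
  RT 30: heading 330 -> 300
  FD 10.9: (14.203,-18.2) -> (19.653,-27.64) [heading=300, draw]
  FD 5.5: (19.653,-27.64) -> (22.403,-32.403) [heading=300, draw]
  -- iteration 3/3 --
  RT 30: heading 300 -> 270
  FD 10.9: (22.403,-32.403) -> (22.403,-43.303) [heading=270, draw]
  FD 5.5: (22.403,-43.303) -> (22.403,-48.803) [heading=270, draw]
]
FD 3.5: (22.403,-48.803) -> (22.403,-52.303) [heading=270, draw]
Final: pos=(22.403,-52.303), heading=270, 7 segment(s) drawn

Answer: 22.403 -52.303 270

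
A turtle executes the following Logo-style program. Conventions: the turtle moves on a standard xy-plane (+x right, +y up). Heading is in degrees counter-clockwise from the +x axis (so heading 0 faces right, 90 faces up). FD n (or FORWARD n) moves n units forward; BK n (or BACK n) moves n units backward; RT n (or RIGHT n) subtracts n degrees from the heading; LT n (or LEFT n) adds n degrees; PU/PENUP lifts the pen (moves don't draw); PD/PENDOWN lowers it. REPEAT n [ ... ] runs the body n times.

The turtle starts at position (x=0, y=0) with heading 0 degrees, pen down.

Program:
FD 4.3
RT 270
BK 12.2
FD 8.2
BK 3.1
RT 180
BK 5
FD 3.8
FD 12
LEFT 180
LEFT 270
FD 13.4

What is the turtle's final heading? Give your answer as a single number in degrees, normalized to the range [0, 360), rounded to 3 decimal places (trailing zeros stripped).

Executing turtle program step by step:
Start: pos=(0,0), heading=0, pen down
FD 4.3: (0,0) -> (4.3,0) [heading=0, draw]
RT 270: heading 0 -> 90
BK 12.2: (4.3,0) -> (4.3,-12.2) [heading=90, draw]
FD 8.2: (4.3,-12.2) -> (4.3,-4) [heading=90, draw]
BK 3.1: (4.3,-4) -> (4.3,-7.1) [heading=90, draw]
RT 180: heading 90 -> 270
BK 5: (4.3,-7.1) -> (4.3,-2.1) [heading=270, draw]
FD 3.8: (4.3,-2.1) -> (4.3,-5.9) [heading=270, draw]
FD 12: (4.3,-5.9) -> (4.3,-17.9) [heading=270, draw]
LT 180: heading 270 -> 90
LT 270: heading 90 -> 0
FD 13.4: (4.3,-17.9) -> (17.7,-17.9) [heading=0, draw]
Final: pos=(17.7,-17.9), heading=0, 8 segment(s) drawn

Answer: 0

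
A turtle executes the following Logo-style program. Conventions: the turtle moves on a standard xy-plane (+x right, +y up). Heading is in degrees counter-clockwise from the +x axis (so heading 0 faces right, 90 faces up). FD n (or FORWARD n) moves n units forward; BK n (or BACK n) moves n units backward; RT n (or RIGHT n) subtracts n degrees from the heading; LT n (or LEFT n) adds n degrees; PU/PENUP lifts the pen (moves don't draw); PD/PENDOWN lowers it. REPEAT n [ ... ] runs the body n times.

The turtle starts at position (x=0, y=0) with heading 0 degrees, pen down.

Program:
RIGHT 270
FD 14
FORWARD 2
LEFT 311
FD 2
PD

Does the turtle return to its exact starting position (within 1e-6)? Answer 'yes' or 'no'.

Answer: no

Derivation:
Executing turtle program step by step:
Start: pos=(0,0), heading=0, pen down
RT 270: heading 0 -> 90
FD 14: (0,0) -> (0,14) [heading=90, draw]
FD 2: (0,14) -> (0,16) [heading=90, draw]
LT 311: heading 90 -> 41
FD 2: (0,16) -> (1.509,17.312) [heading=41, draw]
PD: pen down
Final: pos=(1.509,17.312), heading=41, 3 segment(s) drawn

Start position: (0, 0)
Final position: (1.509, 17.312)
Distance = 17.378; >= 1e-6 -> NOT closed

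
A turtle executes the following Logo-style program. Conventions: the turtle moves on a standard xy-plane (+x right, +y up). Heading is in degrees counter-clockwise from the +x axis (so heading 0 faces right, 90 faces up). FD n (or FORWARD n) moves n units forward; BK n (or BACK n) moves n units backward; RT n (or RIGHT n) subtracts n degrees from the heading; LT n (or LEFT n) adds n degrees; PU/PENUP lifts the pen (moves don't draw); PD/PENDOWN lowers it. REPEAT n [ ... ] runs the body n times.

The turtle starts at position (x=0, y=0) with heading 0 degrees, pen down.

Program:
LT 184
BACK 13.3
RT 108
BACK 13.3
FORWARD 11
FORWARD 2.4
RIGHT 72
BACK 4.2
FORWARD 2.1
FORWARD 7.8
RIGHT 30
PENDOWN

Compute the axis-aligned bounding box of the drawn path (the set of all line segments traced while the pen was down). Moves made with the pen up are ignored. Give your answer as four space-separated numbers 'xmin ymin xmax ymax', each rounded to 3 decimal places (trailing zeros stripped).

Answer: 0 -11.977 18.978 1.422

Derivation:
Executing turtle program step by step:
Start: pos=(0,0), heading=0, pen down
LT 184: heading 0 -> 184
BK 13.3: (0,0) -> (13.268,0.928) [heading=184, draw]
RT 108: heading 184 -> 76
BK 13.3: (13.268,0.928) -> (10.05,-11.977) [heading=76, draw]
FD 11: (10.05,-11.977) -> (12.711,-1.304) [heading=76, draw]
FD 2.4: (12.711,-1.304) -> (13.292,1.025) [heading=76, draw]
RT 72: heading 76 -> 4
BK 4.2: (13.292,1.025) -> (9.102,0.732) [heading=4, draw]
FD 2.1: (9.102,0.732) -> (11.197,0.878) [heading=4, draw]
FD 7.8: (11.197,0.878) -> (18.978,1.422) [heading=4, draw]
RT 30: heading 4 -> 334
PD: pen down
Final: pos=(18.978,1.422), heading=334, 7 segment(s) drawn

Segment endpoints: x in {0, 9.102, 10.05, 11.197, 12.711, 13.268, 13.292, 18.978}, y in {-11.977, -1.304, 0, 0.732, 0.878, 0.928, 1.025, 1.422}
xmin=0, ymin=-11.977, xmax=18.978, ymax=1.422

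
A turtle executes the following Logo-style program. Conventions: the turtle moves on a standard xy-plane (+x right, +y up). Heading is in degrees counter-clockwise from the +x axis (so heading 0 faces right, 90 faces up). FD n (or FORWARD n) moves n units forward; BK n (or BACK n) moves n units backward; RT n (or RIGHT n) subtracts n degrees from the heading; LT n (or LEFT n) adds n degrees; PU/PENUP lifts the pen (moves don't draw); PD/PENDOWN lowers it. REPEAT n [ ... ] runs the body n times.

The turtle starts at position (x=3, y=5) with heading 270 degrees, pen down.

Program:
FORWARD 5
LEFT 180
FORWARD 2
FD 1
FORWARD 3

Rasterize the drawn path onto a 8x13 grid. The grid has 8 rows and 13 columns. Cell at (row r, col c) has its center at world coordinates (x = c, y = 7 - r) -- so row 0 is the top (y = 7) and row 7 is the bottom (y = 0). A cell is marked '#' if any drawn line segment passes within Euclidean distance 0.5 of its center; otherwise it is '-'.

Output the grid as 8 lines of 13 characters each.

Segment 0: (3,5) -> (3,0)
Segment 1: (3,0) -> (3,2)
Segment 2: (3,2) -> (3,3)
Segment 3: (3,3) -> (3,6)

Answer: -------------
---#---------
---#---------
---#---------
---#---------
---#---------
---#---------
---#---------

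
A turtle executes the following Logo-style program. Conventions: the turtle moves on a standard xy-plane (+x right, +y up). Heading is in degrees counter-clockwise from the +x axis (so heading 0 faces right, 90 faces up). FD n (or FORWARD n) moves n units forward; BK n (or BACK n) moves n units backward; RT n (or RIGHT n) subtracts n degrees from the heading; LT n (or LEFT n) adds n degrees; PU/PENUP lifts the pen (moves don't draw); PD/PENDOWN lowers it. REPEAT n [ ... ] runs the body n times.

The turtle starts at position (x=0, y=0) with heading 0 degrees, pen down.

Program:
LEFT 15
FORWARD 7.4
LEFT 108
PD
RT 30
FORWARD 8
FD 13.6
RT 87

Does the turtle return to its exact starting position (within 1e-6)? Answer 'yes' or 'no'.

Executing turtle program step by step:
Start: pos=(0,0), heading=0, pen down
LT 15: heading 0 -> 15
FD 7.4: (0,0) -> (7.148,1.915) [heading=15, draw]
LT 108: heading 15 -> 123
PD: pen down
RT 30: heading 123 -> 93
FD 8: (7.148,1.915) -> (6.729,9.904) [heading=93, draw]
FD 13.6: (6.729,9.904) -> (6.017,23.486) [heading=93, draw]
RT 87: heading 93 -> 6
Final: pos=(6.017,23.486), heading=6, 3 segment(s) drawn

Start position: (0, 0)
Final position: (6.017, 23.486)
Distance = 24.244; >= 1e-6 -> NOT closed

Answer: no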